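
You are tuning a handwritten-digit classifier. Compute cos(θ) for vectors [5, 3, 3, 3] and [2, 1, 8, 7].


A·B = 5·2 + 3·1 + 3·8 + 3·7 = 58
‖A‖ = √52 = 7.2111, ‖B‖ = √118 = 10.8628
cos = 58/(√52·√118) = 58/√6136 = 0.7404

0.7404


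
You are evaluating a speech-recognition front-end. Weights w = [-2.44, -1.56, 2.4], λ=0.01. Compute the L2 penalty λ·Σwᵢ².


‖w‖₂² = (-2.44)² + (-1.56)² + (2.4)²
     = 5.9536 + 2.4336 + 5.76
     = 14.1472
λ·‖w‖₂² = 0.01·14.1472 = 0.141472

0.141472


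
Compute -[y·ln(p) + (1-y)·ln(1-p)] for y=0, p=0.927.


BCE = -[y·ln(p) + (1-y)·ln(1-p)]
= -0 - 1·ln(1-0.927)
= -ln(0.073) = 2.6173

2.6173


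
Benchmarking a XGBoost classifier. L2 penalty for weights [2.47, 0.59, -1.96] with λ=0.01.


‖w‖₂² = (2.47)² + (0.59)² + (-1.96)²
     = 6.1009 + 0.3481 + 3.8416
     = 10.2906
λ·‖w‖₂² = 0.01·10.2906 = 0.102906

0.102906


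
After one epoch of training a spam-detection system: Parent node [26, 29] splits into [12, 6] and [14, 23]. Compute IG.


Parent = [26, 29], H_parent = 0.9979
H_left = 0.9183 (n=18), H_right = 0.9569 (n=37)
H_children = (18/55)·0.9183 + (37/55)·0.9569 = 0.9443
IG = 0.9979 - 0.9443 = 0.0536

0.0536


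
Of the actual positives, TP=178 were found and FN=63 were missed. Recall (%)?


Recall = TP/(TP+FN)
= 178/(178+63)
= 178/241 = 73.86%

73.86%


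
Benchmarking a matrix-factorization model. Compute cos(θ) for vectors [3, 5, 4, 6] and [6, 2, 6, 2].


A·B = 3·6 + 5·2 + 4·6 + 6·2 = 64
‖A‖ = √86 = 9.2736, ‖B‖ = √80 = 8.9443
cos = 64/(√86·√80) = 64/√6880 = 0.7716

0.7716


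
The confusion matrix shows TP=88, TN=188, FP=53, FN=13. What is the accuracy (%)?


Accuracy = (TP+TN)/(TP+TN+FP+FN)
= (88+188)/(342)
= 276/342 = 80.7%

80.7%


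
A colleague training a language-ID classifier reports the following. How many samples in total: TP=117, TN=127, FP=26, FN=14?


Total = TP + TN + FP + FN
= 117 + 127 + 26 + 14
= 284
(Predicted positive: 143, predicted negative: 141)

284


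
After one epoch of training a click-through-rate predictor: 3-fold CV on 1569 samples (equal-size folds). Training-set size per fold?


Fold size = 1569/3 = 523
Training per fold = 1569 - 523 = 1046

1046


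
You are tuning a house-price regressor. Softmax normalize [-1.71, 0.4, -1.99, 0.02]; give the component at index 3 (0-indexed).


Exponentials: e^-1.71=0.1809, e^0.4=1.4918, e^-1.99=0.1367, e^0.02=1.0202
Sum = 2.8296
Softmax = [0.0639, 0.5272, 0.0483, 0.3605]
p[3] = 1.0202/2.8296 = 0.3605

0.3605


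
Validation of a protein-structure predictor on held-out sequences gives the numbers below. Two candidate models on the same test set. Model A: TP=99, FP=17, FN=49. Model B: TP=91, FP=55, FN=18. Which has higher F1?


Model A: P=99/116=0.8534, R=99/148=0.6689, F1=2PR/(P+R)=2TP/(2TP+FP+FN)=198/264=0.75
Model B: P=91/146=0.6233, R=91/109=0.8349, F1=2PR/(P+R)=2TP/(2TP+FP+FN)=182/255=0.7137
0.75 > 0.7137 → Model A

Model A


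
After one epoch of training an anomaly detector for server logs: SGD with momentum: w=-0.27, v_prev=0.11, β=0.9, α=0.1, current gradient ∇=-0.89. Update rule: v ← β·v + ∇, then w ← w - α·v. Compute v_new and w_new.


v_new = 0.9·0.11 - 0.89 = 0.099 - 0.89 = -0.791
w_new = -0.27 - 0.1·-0.791 = -0.27 + 0.0791 = -0.1909

v_new=-0.791, w_new=-0.1909


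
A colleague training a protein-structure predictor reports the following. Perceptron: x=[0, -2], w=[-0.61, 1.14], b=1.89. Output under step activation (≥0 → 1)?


z = (0)·(-0.61) + (-2)·(1.14) + 1.89
  = -0.39
step(z) = 0 (z<0)

0


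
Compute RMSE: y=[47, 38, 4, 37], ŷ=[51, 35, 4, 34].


MSE = 34/4 = 8.5
RMSE = √(34/4) = 2.9155

2.9155


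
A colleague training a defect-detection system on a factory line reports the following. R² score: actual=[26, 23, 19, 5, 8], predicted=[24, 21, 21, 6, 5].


ȳ = 16.2
SS_res = Σ(y-ŷ)² = 22
SS_tot = Σ(y-ȳ)² = 342.8
R² = 1 - SS_res/SS_tot = 1 - 0.0642 = 0.9358

0.9358


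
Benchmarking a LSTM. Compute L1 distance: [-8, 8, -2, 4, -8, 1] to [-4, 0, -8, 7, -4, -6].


d = |-8+ 4| + |8-0| + |-2+ 8| + |4-7| + |-8+ 4| + |1+ 6|
  = 4 + 8 + 6 + 3 + 4 + 7
  = 32

32


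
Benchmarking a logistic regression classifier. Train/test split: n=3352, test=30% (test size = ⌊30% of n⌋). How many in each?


Test = ⌊3352·30/100⌋ = 1005
Train = 3352 - 1005 = 2347

Train: 2347, Test: 1005


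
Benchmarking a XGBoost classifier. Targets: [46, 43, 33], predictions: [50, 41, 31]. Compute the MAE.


Absolute errors: |46-50|=4, |43-41|=2, |33-31|=2
Sum = 8
MAE = 8/3 = 8/3

8/3


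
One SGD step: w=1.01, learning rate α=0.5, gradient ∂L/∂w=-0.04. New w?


w_new = w - α·∇
= 1.01 - 0.5·-0.04
= 1.01 + 0.02
= 1.03

1.03


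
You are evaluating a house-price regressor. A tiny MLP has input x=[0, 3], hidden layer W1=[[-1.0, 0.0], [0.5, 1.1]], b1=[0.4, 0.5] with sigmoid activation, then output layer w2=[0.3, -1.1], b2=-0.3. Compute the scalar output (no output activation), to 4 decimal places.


z1[0] = (-1.0)·(0) + (0.0)·(3) + 0.4 = 0.4
z1[1] = (0.5)·(0) + (1.1)·(3) + 0.5 = 3.8
h = sigmoid(z1) = [0.5987, 0.9781]
output = (0.3)·(0.5987) + (-1.1)·(0.9781) - 0.3 = -1.1963

-1.1963


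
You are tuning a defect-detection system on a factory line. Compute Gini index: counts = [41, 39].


Probabilities: [41/80, 39/80] ≈ [0.5125, 0.4875]
Σpᵢ² = (1681 + 1521)/80² = 3202/6400
Gini = 1 - Σpᵢ² = 1 - 3202/6400 = 0.4997

0.4997


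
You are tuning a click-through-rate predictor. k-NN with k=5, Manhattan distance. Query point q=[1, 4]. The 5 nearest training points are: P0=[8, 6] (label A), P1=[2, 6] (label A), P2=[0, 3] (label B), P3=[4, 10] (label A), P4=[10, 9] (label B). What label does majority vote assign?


d(q,P0) = 9  (label A)
d(q,P1) = 3  (label A)
d(q,P2) = 2  (label B)
d(q,P3) = 9  (label A)
d(q,P4) = 14  (label B)
Votes: A=3, B=2
Majority → A

A


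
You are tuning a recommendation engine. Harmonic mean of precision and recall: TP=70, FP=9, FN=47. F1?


Precision = 70/79 = 0.8861
Recall = 70/117 = 0.5983
F1 = 2·P·R/(P+R) = 2·TP/(2·TP+FP+FN) = 140/(140+9+47) = 140/196 = 0.7143

0.7143


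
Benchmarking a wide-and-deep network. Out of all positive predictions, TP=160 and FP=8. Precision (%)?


Precision = TP/(TP+FP)
= 160/(160+8)
= 160/168 = 95.24%

95.24%


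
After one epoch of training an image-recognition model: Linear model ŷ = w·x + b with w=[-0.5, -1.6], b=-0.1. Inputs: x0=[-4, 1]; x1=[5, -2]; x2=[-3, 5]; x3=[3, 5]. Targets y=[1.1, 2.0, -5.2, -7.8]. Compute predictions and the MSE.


ŷ0 = (-0.5)·(-4) + (-1.6)·(1) - 0.1 = 0.3
ŷ1 = (-0.5)·(5) + (-1.6)·(-2) - 0.1 = 0.6
ŷ2 = (-0.5)·(-3) + (-1.6)·(5) - 0.1 = -6.6
ŷ3 = (-0.5)·(3) + (-1.6)·(5) - 0.1 = -9.6
errors² = [0.64, 1.96, 1.96, 3.24]
MSE = 7.8000/4 = 1.95

1.95


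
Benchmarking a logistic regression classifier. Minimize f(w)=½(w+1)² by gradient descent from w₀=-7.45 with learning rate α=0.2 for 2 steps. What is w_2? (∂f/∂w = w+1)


step 1: grad = -7.45+1 = -6.45; w = -7.45 - 0.2·(-6.45) = -6.16
step 2: grad = -6.16+1 = -5.16; w = -6.16 - 0.2·(-5.16) = -5.128

-5.128


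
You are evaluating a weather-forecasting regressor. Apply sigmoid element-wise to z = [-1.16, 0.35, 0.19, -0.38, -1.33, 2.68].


σ(-1.16) = 1/(1+e^1.16) = 0.2387
σ(0.35) = 1/(1+e^-0.35) = 0.5866
σ(0.19) = 1/(1+e^-0.19) = 0.5474
σ(-0.38) = 1/(1+e^0.38) = 0.4061
σ(-1.33) = 1/(1+e^1.33) = 0.2092
σ(2.68) = 1/(1+e^-2.68) = 0.9358
result = [0.2387, 0.5866, 0.5474, 0.4061, 0.2092, 0.9358]

[0.2387, 0.5866, 0.5474, 0.4061, 0.2092, 0.9358]


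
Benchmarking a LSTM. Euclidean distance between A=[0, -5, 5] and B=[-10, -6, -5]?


d = √((0+ 10)² + (-5+ 6)² + (5+ 5)²)
  = √(100 + 1 + 100)
  = √201 = 14.1774

14.1774


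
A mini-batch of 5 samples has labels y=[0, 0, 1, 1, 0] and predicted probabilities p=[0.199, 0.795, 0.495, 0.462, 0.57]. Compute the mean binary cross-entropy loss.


L[0] = -ln(1-0.199) = -ln(0.801) = 0.2219
L[1] = -ln(1-0.795) = -ln(0.205) = 1.5847
L[2] = -ln(0.495) = 0.7032
L[3] = -ln(0.462) = 0.7722
L[4] = -ln(1-0.57) = -ln(0.43) = 0.844
mean = (0.2219 + 1.5847 + 0.7032 + 0.7722 + 0.844)/5 = 0.8252

0.8252


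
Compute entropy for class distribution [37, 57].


Probabilities: [37/94, 57/94] ≈ [0.3936, 0.6064]
H = -((37/94)·log₂(37/94) + (57/94)·log₂(57/94))
  = 0.9671 bits

0.9671 bits


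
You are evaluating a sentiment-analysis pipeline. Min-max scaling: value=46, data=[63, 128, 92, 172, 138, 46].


min=46, max=172
(46-46)/(172-46) = 0/126 = 0.0

0.0


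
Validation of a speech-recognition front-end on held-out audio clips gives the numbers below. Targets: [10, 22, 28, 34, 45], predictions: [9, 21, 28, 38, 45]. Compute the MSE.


Squared errors: (10-9)²=1, (22-21)²=1, (28-28)²=0, (34-38)²=16, (45-45)²=0
Sum = 18
MSE = 18/5 = 18/5

18/5


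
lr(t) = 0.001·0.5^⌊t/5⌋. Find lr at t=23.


n_drops = ⌊23/5⌋ = 4
lr = 0.001·0.5^4 = 0.001·0.0625 = 0.0000625

0.0000625


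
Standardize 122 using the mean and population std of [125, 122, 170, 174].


μ = 147.75, σ = 24.3143
z = (122 - 147.75)/24.3143 = -1.059

-1.059


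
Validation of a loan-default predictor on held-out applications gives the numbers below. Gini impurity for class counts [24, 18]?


Probabilities: [24/42, 18/42] ≈ [0.5714, 0.4286]
Σpᵢ² = (576 + 324)/42² = 900/1764
Gini = 1 - Σpᵢ² = 1 - 900/1764 = 0.4898

0.4898


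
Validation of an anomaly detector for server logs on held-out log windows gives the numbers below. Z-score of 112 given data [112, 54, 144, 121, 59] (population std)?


μ = 98, σ = 35.4908
z = (112 - 98)/35.4908 = 0.3945

0.3945


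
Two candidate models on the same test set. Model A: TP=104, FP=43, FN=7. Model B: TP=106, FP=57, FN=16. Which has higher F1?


Model A: P=104/147=0.7075, R=104/111=0.9369, F1=2PR/(P+R)=2TP/(2TP+FP+FN)=208/258=0.8062
Model B: P=106/163=0.6503, R=106/122=0.8689, F1=2PR/(P+R)=2TP/(2TP+FP+FN)=212/285=0.7439
0.8062 > 0.7439 → Model A

Model A


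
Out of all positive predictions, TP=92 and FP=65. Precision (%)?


Precision = TP/(TP+FP)
= 92/(92+65)
= 92/157 = 58.6%

58.6%


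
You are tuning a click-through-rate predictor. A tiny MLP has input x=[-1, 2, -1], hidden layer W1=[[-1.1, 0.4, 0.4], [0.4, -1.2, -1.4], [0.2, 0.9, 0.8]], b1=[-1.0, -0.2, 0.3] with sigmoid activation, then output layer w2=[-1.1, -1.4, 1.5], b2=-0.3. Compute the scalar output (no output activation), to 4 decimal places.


z1[0] = (-1.1)·(-1) + (0.4)·(2) + (0.4)·(-1) - 1.0 = 0.5
z1[1] = (0.4)·(-1) + (-1.2)·(2) + (-1.4)·(-1) - 0.2 = -1.6
z1[2] = (0.2)·(-1) + (0.9)·(2) + (0.8)·(-1) + 0.3 = 1.1
h = sigmoid(z1) = [0.6225, 0.168, 0.7503]
output = (-1.1)·(0.6225) + (-1.4)·(0.168) + (1.5)·(0.7503) - 0.3 = -0.0945

-0.0945


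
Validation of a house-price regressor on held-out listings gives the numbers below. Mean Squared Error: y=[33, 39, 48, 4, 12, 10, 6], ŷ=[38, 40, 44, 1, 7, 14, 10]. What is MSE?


Squared errors: (33-38)²=25, (39-40)²=1, (48-44)²=16, (4-1)²=9, (12-7)²=25, (10-14)²=16, (6-10)²=16
Sum = 108
MSE = 108/7 = 108/7

108/7


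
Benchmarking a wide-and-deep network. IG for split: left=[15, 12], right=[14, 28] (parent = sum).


Parent = [29, 40], H_parent = 0.9816
H_left = 0.9911 (n=27), H_right = 0.9183 (n=42)
H_children = (27/69)·0.9911 + (42/69)·0.9183 = 0.9468
IG = 0.9816 - 0.9468 = 0.0348

0.0348


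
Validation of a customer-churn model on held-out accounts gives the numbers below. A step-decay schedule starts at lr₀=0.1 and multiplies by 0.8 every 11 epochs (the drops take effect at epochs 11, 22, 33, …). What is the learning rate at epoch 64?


n_drops = ⌊64/11⌋ = 5
lr = 0.1·0.8^5 = 0.1·0.32768 = 0.032768

0.032768


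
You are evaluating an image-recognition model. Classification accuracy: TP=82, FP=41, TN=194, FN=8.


Accuracy = (TP+TN)/(TP+TN+FP+FN)
= (82+194)/(325)
= 276/325 = 84.92%

84.92%


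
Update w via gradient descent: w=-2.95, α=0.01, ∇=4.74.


w_new = w - α·∇
= -2.95 - 0.01·4.74
= -2.95 - 0.0474
= -2.9974

-2.9974


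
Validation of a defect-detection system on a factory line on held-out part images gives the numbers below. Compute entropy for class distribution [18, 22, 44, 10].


Probabilities: [18/94, 22/94, 44/94, 10/94] ≈ [0.1915, 0.234, 0.4681, 0.1064]
H = -((18/94)·log₂(18/94) + (22/94)·log₂(22/94) + (44/94)·log₂(44/94) + (10/94)·log₂(10/94))
  = 1.8035 bits

1.8035 bits


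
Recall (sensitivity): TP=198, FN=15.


Recall = TP/(TP+FN)
= 198/(198+15)
= 198/213 = 92.96%

92.96%


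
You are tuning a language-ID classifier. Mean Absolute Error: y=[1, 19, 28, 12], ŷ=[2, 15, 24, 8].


Absolute errors: |1-2|=1, |19-15|=4, |28-24|=4, |12-8|=4
Sum = 13
MAE = 13/4 = 13/4

13/4


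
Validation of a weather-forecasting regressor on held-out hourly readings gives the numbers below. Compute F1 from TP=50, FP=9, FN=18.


Precision = 50/59 = 0.8475
Recall = 50/68 = 0.7353
F1 = 2·P·R/(P+R) = 2·TP/(2·TP+FP+FN) = 100/(100+9+18) = 100/127 = 0.7874

0.7874


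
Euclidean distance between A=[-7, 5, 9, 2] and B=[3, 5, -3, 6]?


d = √((-7-3)² + (5-5)² + (9+ 3)² + (2-6)²)
  = √(100 + 0 + 144 + 16)
  = √260 = 16.1245

16.1245


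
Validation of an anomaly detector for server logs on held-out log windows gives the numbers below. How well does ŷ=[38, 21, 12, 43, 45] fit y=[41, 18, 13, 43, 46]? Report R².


ȳ = 32.2
SS_res = Σ(y-ŷ)² = 20
SS_tot = Σ(y-ȳ)² = 954.8
R² = 1 - SS_res/SS_tot = 1 - 0.0209 = 0.9791

0.9791


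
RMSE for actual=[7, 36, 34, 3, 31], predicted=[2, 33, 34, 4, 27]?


MSE = 51/5 = 10.2
RMSE = √(51/5) = 3.1937

3.1937


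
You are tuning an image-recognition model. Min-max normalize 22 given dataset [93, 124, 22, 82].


min=22, max=124
(22-22)/(124-22) = 0/102 = 0.0

0.0


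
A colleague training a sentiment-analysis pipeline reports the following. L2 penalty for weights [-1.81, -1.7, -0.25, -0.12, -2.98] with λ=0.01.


‖w‖₂² = (-1.81)² + (-1.7)² + (-0.25)² + (-0.12)² + (-2.98)²
     = 3.2761 + 2.89 + 0.0625 + 0.0144 + 8.8804
     = 15.1234
λ·‖w‖₂² = 0.01·15.1234 = 0.151234

0.151234


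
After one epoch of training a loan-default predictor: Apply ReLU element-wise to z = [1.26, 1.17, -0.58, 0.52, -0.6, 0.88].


ReLU(1.26) = max(0, 1.26) = 1.26
ReLU(1.17) = max(0, 1.17) = 1.17
ReLU(-0.58) = max(0, -0.58) = 0.0
ReLU(0.52) = max(0, 0.52) = 0.52
ReLU(-0.6) = max(0, -0.6) = 0.0
ReLU(0.88) = max(0, 0.88) = 0.88
result = [1.26, 1.17, 0.0, 0.52, 0.0, 0.88]

[1.26, 1.17, 0.0, 0.52, 0.0, 0.88]


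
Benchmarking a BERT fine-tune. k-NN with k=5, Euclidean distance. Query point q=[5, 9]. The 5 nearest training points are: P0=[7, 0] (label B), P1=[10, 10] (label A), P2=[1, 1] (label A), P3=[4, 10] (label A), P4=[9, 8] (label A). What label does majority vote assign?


d(q,P0) = 9.2195  (label B)
d(q,P1) = 5.099  (label A)
d(q,P2) = 8.9443  (label A)
d(q,P3) = 1.4142  (label A)
d(q,P4) = 4.1231  (label A)
Votes: A=4, B=1
Majority → A

A


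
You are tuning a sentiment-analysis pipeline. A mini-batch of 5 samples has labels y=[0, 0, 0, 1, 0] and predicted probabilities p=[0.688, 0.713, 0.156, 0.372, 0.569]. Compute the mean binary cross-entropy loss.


L[0] = -ln(1-0.688) = -ln(0.312) = 1.1648
L[1] = -ln(1-0.713) = -ln(0.287) = 1.2483
L[2] = -ln(1-0.156) = -ln(0.844) = 0.1696
L[3] = -ln(0.372) = 0.9889
L[4] = -ln(1-0.569) = -ln(0.431) = 0.8416
mean = (1.1648 + 1.2483 + 0.1696 + 0.9889 + 0.8416)/5 = 0.8826

0.8826


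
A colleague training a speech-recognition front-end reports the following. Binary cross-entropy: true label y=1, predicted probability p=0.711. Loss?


BCE = -[y·ln(p) + (1-y)·ln(1-p)]
= -1·ln(0.711) - 0
= -ln(0.711) = 0.3411

0.3411


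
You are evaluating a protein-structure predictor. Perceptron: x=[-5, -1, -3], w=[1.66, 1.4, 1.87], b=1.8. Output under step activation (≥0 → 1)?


z = (-5)·(1.66) + (-1)·(1.4) + (-3)·(1.87) + 1.8
  = -13.51
step(z) = 0 (z<0)

0


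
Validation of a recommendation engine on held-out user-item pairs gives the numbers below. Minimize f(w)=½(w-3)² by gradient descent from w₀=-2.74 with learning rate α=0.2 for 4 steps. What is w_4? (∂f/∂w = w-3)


step 1: grad = -2.74-3 = -5.74; w = -2.74 - 0.2·(-5.74) = -1.592
step 2: grad = -1.592-3 = -4.592; w = -1.592 - 0.2·(-4.592) = -0.6736
step 3: grad = -0.6736-3 = -3.6736; w = -0.6736 - 0.2·(-3.6736) = 0.06112
step 4: grad = 0.06112-3 = -2.93888; w = 0.06112 - 0.2·(-2.93888) = 0.648896

0.648896


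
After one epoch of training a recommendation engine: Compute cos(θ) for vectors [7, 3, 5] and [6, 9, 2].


A·B = 7·6 + 3·9 + 5·2 = 79
‖A‖ = √83 = 9.1104, ‖B‖ = √121 = 11
cos = 79/(√83·√121) = 79/√10043 = 0.7883

0.7883


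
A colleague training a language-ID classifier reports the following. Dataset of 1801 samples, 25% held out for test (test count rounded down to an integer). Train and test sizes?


Test = ⌊1801·25/100⌋ = 450
Train = 1801 - 450 = 1351

Train: 1351, Test: 450


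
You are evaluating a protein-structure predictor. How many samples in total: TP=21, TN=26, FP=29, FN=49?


Total = TP + TN + FP + FN
= 21 + 26 + 29 + 49
= 125
(Predicted positive: 50, predicted negative: 75)

125


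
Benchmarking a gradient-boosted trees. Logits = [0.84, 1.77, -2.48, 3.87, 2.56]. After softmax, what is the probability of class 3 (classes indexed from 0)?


Exponentials: e^0.84=2.3164, e^1.77=5.8709, e^-2.48=0.0837, e^3.87=47.9424, e^2.56=12.9358
Sum = 69.1492
Softmax = [0.0335, 0.0849, 0.0012, 0.6933, 0.1871]
p[3] = 47.9424/69.1492 = 0.6933

0.6933


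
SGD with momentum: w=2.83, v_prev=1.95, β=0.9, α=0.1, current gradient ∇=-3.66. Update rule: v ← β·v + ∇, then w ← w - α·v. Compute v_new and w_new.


v_new = 0.9·1.95 - 3.66 = 1.755 - 3.66 = -1.905
w_new = 2.83 - 0.1·-1.905 = 2.83 + 0.1905 = 3.0205

v_new=-1.905, w_new=3.0205


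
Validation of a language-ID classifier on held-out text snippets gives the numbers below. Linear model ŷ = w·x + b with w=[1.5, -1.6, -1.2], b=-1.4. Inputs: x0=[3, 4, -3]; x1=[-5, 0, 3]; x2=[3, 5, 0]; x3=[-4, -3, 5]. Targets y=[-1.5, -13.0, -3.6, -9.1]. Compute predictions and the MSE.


ŷ0 = (1.5)·(3) + (-1.6)·(4) + (-1.2)·(-3) - 1.4 = 0.3
ŷ1 = (1.5)·(-5) + (-1.6)·(0) + (-1.2)·(3) - 1.4 = -12.5
ŷ2 = (1.5)·(3) + (-1.6)·(5) + (-1.2)·(0) - 1.4 = -4.9
ŷ3 = (1.5)·(-4) + (-1.6)·(-3) + (-1.2)·(5) - 1.4 = -8.6
errors² = [3.24, 0.25, 1.69, 0.25]
MSE = 5.4300/4 = 1.3575

1.3575


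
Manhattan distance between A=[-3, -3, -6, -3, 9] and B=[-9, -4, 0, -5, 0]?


d = |-3+ 9| + |-3+ 4| + |-6-0| + |-3+ 5| + |9-0|
  = 6 + 1 + 6 + 2 + 9
  = 24

24


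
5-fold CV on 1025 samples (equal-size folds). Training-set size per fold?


Fold size = 1025/5 = 205
Training per fold = 1025 - 205 = 820

820


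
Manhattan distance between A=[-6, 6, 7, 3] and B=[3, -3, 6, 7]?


d = |-6-3| + |6+ 3| + |7-6| + |3-7|
  = 9 + 9 + 1 + 4
  = 23

23


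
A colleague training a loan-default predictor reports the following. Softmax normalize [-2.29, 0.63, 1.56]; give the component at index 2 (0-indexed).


Exponentials: e^-2.29=0.1013, e^0.63=1.8776, e^1.56=4.7588
Sum = 6.7377
Softmax = [0.015, 0.2787, 0.7063]
p[2] = 4.7588/6.7377 = 0.7063

0.7063


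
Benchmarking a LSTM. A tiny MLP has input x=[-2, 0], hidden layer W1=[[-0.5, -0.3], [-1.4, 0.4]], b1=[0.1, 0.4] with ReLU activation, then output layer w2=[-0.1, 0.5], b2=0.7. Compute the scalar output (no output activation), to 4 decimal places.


z1[0] = (-0.5)·(-2) + (-0.3)·(0) + 0.1 = 1.1
z1[1] = (-1.4)·(-2) + (0.4)·(0) + 0.4 = 3.2
h = ReLU(z1) = [1.1, 3.2]
output = (-0.1)·(1.1) + (0.5)·(3.2) + 0.7 = 2.19

2.19


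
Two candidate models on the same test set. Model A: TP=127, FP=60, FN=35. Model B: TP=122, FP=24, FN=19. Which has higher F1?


Model A: P=127/187=0.6791, R=127/162=0.784, F1=2PR/(P+R)=2TP/(2TP+FP+FN)=254/349=0.7278
Model B: P=122/146=0.8356, R=122/141=0.8652, F1=2PR/(P+R)=2TP/(2TP+FP+FN)=244/287=0.8502
0.7278 < 0.8502 → Model B

Model B


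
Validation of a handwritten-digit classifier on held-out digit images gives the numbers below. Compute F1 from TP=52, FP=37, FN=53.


Precision = 52/89 = 0.5843
Recall = 52/105 = 0.4952
F1 = 2·P·R/(P+R) = 2·TP/(2·TP+FP+FN) = 104/(104+37+53) = 104/194 = 0.5361

0.5361


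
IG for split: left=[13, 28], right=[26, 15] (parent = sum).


Parent = [39, 43], H_parent = 0.9983
H_left = 0.9012 (n=41), H_right = 0.9474 (n=41)
H_children = (41/82)·0.9012 + (41/82)·0.9474 = 0.9243
IG = 0.9983 - 0.9243 = 0.074

0.074


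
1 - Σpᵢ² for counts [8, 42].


Probabilities: [8/50, 42/50] ≈ [0.16, 0.84]
Σpᵢ² = (64 + 1764)/50² = 1828/2500
Gini = 1 - Σpᵢ² = 1 - 1828/2500 = 0.2688

0.2688


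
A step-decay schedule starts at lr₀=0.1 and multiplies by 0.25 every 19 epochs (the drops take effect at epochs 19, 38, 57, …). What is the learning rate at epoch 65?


n_drops = ⌊65/19⌋ = 3
lr = 0.1·0.25^3 = 0.1·0.015625 = 0.0015625

0.0015625


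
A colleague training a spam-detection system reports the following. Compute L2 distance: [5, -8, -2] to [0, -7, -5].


d = √((5-0)² + (-8+ 7)² + (-2+ 5)²)
  = √(25 + 1 + 9)
  = √35 = 5.9161

5.9161


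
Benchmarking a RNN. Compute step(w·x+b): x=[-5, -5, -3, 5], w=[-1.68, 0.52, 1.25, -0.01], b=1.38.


z = (-5)·(-1.68) + (-5)·(0.52) + (-3)·(1.25) + (5)·(-0.01) + 1.38
  = 3.38
step(z) = 1 (z≥0)

1


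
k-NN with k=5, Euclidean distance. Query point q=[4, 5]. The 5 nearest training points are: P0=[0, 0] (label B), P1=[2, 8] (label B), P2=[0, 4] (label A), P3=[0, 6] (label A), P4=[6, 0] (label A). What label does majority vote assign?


d(q,P0) = 6.4031  (label B)
d(q,P1) = 3.6056  (label B)
d(q,P2) = 4.1231  (label A)
d(q,P3) = 4.1231  (label A)
d(q,P4) = 5.3852  (label A)
Votes: A=3, B=2
Majority → A

A


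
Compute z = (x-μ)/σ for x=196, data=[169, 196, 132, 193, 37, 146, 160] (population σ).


μ = 147.5714, σ = 49.991
z = (196 - 147.5714)/49.991 = 0.9687

0.9687


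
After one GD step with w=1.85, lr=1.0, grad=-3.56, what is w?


w_new = w - α·∇
= 1.85 - 1.0·-3.56
= 1.85 + 3.56
= 5.41

5.41


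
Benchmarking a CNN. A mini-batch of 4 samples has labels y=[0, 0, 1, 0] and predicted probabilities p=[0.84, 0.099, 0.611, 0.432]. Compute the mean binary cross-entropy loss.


L[0] = -ln(1-0.84) = -ln(0.16) = 1.8326
L[1] = -ln(1-0.099) = -ln(0.901) = 0.1043
L[2] = -ln(0.611) = 0.4927
L[3] = -ln(1-0.432) = -ln(0.568) = 0.5656
mean = (1.8326 + 0.1043 + 0.4927 + 0.5656)/4 = 0.7488

0.7488


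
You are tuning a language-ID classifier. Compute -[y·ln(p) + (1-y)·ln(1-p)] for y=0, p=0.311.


BCE = -[y·ln(p) + (1-y)·ln(1-p)]
= -0 - 1·ln(1-0.311)
= -ln(0.689) = 0.3725

0.3725


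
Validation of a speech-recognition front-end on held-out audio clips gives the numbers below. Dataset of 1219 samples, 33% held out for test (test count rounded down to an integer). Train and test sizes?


Test = ⌊1219·33/100⌋ = 402
Train = 1219 - 402 = 817

Train: 817, Test: 402


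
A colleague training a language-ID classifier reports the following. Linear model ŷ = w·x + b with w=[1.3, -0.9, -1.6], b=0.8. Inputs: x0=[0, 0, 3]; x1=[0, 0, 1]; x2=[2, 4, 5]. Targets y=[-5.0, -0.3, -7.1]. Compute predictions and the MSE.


ŷ0 = (1.3)·(0) + (-0.9)·(0) + (-1.6)·(3) + 0.8 = -4.0
ŷ1 = (1.3)·(0) + (-0.9)·(0) + (-1.6)·(1) + 0.8 = -0.8
ŷ2 = (1.3)·(2) + (-0.9)·(4) + (-1.6)·(5) + 0.8 = -8.2
errors² = [1.0, 0.25, 1.21]
MSE = 2.4600/3 = 0.82

0.82


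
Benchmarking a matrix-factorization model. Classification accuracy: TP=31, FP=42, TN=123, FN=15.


Accuracy = (TP+TN)/(TP+TN+FP+FN)
= (31+123)/(211)
= 154/211 = 72.99%

72.99%


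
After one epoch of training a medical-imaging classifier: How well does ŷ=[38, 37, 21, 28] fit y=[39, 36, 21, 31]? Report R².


ȳ = 31.75
SS_res = Σ(y-ŷ)² = 11
SS_tot = Σ(y-ȳ)² = 186.75
R² = 1 - SS_res/SS_tot = 1 - 0.0589 = 0.9411

0.9411


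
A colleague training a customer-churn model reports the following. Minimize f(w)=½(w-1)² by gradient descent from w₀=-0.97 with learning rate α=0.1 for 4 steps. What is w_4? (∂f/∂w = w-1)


step 1: grad = -0.97-1 = -1.97; w = -0.97 - 0.1·(-1.97) = -0.773
step 2: grad = -0.773-1 = -1.773; w = -0.773 - 0.1·(-1.773) = -0.5957
step 3: grad = -0.5957-1 = -1.5957; w = -0.5957 - 0.1·(-1.5957) = -0.43613
step 4: grad = -0.43613-1 = -1.43613; w = -0.43613 - 0.1·(-1.43613) = -0.292517

-0.292517


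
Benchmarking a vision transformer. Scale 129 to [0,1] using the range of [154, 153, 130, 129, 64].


min=64, max=154
(129-64)/(154-64) = 65/90 = 0.7222

0.7222


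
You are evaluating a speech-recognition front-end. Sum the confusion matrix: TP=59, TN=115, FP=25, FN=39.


Total = TP + TN + FP + FN
= 59 + 115 + 25 + 39
= 238
(Predicted positive: 84, predicted negative: 154)

238


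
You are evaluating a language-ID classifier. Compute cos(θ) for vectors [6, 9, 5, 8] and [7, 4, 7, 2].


A·B = 6·7 + 9·4 + 5·7 + 8·2 = 129
‖A‖ = √206 = 14.3527, ‖B‖ = √118 = 10.8628
cos = 129/(√206·√118) = 129/√24308 = 0.8274

0.8274


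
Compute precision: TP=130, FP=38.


Precision = TP/(TP+FP)
= 130/(130+38)
= 130/168 = 77.38%

77.38%


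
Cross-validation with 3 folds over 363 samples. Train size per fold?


Fold size = 363/3 = 121
Training per fold = 363 - 121 = 242

242


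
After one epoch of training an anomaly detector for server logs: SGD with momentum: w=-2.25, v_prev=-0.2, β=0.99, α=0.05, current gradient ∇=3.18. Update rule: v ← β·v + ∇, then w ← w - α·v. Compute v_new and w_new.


v_new = 0.99·-0.2 + 3.18 = -0.198 + 3.18 = 2.982
w_new = -2.25 - 0.05·2.982 = -2.25 - 0.1491 = -2.3991

v_new=2.982, w_new=-2.3991


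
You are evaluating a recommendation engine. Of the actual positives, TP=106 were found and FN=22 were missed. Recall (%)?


Recall = TP/(TP+FN)
= 106/(106+22)
= 106/128 = 82.81%

82.81%


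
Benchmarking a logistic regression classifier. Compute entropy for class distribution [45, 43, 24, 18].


Probabilities: [45/130, 43/130, 24/130, 18/130] ≈ [0.3462, 0.3308, 0.1846, 0.1385]
H = -((45/130)·log₂(45/130) + (43/130)·log₂(43/130) + (24/130)·log₂(24/130) + (18/130)·log₂(18/130))
  = 1.9027 bits

1.9027 bits


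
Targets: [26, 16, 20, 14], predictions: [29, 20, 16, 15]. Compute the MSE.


Squared errors: (26-29)²=9, (16-20)²=16, (20-16)²=16, (14-15)²=1
Sum = 42
MSE = 42/4 = 21/2

21/2


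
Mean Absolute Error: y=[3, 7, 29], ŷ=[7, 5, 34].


Absolute errors: |3-7|=4, |7-5|=2, |29-34|=5
Sum = 11
MAE = 11/3 = 11/3

11/3


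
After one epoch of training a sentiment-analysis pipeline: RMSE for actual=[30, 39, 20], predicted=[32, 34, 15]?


MSE = 54/3 = 18
RMSE = √(54/3) = 4.2426

4.2426


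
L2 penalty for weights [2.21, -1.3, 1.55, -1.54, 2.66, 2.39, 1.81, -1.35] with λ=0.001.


‖w‖₂² = (2.21)² + (-1.3)² + (1.55)² + (-1.54)² + (2.66)² + (2.39)² + (1.81)² + (-1.35)²
     = 4.8841 + 1.69 + 2.4025 + 2.3716 + 7.0756 + 5.7121 + 3.2761 + 1.8225
     = 29.2345
λ·‖w‖₂² = 0.001·29.2345 = 0.029235

0.029235


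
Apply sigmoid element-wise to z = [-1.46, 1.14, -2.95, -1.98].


σ(-1.46) = 1/(1+e^1.46) = 0.1885
σ(1.14) = 1/(1+e^-1.14) = 0.7577
σ(-2.95) = 1/(1+e^2.95) = 0.0497
σ(-1.98) = 1/(1+e^1.98) = 0.1213
result = [0.1885, 0.7577, 0.0497, 0.1213]

[0.1885, 0.7577, 0.0497, 0.1213]


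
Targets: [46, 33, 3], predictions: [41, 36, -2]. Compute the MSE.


Squared errors: (46-41)²=25, (33-36)²=9, (3+ 2)²=25
Sum = 59
MSE = 59/3 = 59/3

59/3


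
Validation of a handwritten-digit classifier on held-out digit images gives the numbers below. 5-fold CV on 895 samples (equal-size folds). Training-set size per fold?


Fold size = 895/5 = 179
Training per fold = 895 - 179 = 716

716


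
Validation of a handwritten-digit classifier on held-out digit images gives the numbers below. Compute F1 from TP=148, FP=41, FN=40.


Precision = 148/189 = 0.7831
Recall = 148/188 = 0.7872
F1 = 2·P·R/(P+R) = 2·TP/(2·TP+FP+FN) = 296/(296+41+40) = 296/377 = 0.7851

0.7851


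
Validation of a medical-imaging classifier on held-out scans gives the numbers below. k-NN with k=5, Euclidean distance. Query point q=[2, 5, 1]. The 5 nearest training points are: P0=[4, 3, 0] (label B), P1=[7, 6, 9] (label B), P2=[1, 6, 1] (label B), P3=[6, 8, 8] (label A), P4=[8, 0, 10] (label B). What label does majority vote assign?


d(q,P0) = 3.0  (label B)
d(q,P1) = 9.4868  (label B)
d(q,P2) = 1.4142  (label B)
d(q,P3) = 8.6023  (label A)
d(q,P4) = 11.9164  (label B)
Votes: A=1, B=4
Majority → B

B


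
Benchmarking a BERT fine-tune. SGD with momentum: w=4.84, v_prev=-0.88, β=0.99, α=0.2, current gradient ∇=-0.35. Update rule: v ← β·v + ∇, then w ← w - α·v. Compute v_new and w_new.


v_new = 0.99·-0.88 - 0.35 = -0.8712 - 0.35 = -1.2212
w_new = 4.84 - 0.2·-1.2212 = 4.84 + 0.24424 = 5.08424

v_new=-1.2212, w_new=5.08424


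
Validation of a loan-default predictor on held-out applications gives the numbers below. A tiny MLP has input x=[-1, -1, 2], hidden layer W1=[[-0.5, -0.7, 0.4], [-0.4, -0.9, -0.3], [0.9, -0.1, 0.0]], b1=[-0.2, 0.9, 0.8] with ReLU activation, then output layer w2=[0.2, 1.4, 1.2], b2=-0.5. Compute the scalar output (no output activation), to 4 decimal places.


z1[0] = (-0.5)·(-1) + (-0.7)·(-1) + (0.4)·(2) - 0.2 = 1.8
z1[1] = (-0.4)·(-1) + (-0.9)·(-1) + (-0.3)·(2) + 0.9 = 1.6
z1[2] = (0.9)·(-1) + (-0.1)·(-1) + (0.0)·(2) + 0.8 = 0.0
h = ReLU(z1) = [1.8, 1.6, 0.0]
output = (0.2)·(1.8) + (1.4)·(1.6) + (1.2)·(0.0) - 0.5 = 2.1

2.1


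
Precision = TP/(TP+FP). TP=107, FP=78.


Precision = TP/(TP+FP)
= 107/(107+78)
= 107/185 = 57.84%

57.84%


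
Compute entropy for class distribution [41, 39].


Probabilities: [41/80, 39/80] ≈ [0.5125, 0.4875]
H = -((41/80)·log₂(41/80) + (39/80)·log₂(39/80))
  = 0.9995 bits

0.9995 bits


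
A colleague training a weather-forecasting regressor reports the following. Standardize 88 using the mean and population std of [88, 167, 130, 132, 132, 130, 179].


μ = 136.8571, σ = 27.2891
z = (88 - 136.8571)/27.2891 = -1.7904

-1.7904


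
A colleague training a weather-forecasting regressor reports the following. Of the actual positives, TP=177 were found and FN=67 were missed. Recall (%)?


Recall = TP/(TP+FN)
= 177/(177+67)
= 177/244 = 72.54%

72.54%


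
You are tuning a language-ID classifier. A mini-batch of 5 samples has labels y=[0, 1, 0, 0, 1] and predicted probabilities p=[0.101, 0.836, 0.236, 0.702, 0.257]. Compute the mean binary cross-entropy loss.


L[0] = -ln(1-0.101) = -ln(0.899) = 0.1065
L[1] = -ln(0.836) = 0.1791
L[2] = -ln(1-0.236) = -ln(0.764) = 0.2692
L[3] = -ln(1-0.702) = -ln(0.298) = 1.2107
L[4] = -ln(0.257) = 1.3587
mean = (0.1065 + 0.1791 + 0.2692 + 1.2107 + 1.3587)/5 = 0.6248

0.6248


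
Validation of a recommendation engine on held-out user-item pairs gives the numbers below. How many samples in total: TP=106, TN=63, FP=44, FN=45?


Total = TP + TN + FP + FN
= 106 + 63 + 44 + 45
= 258
(Predicted positive: 150, predicted negative: 108)

258


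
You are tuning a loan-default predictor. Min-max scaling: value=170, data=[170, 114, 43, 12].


min=12, max=170
(170-12)/(170-12) = 158/158 = 1.0

1.0


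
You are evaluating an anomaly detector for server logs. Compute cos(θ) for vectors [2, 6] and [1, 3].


A·B = 2·1 + 6·3 = 20
‖A‖ = √40 = 6.3246, ‖B‖ = √10 = 3.1623
cos = 20/(√40·√10) = 20/√400 = 1.0

1.0


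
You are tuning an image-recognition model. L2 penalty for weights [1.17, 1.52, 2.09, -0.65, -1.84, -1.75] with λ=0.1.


‖w‖₂² = (1.17)² + (1.52)² + (2.09)² + (-0.65)² + (-1.84)² + (-1.75)²
     = 1.3689 + 2.3104 + 4.3681 + 0.4225 + 3.3856 + 3.0625
     = 14.918
λ·‖w‖₂² = 0.1·14.918 = 1.4918

1.4918


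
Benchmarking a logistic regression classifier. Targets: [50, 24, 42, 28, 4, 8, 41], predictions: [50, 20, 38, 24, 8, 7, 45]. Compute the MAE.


Absolute errors: |50-50|=0, |24-20|=4, |42-38|=4, |28-24|=4, |4-8|=4, |8-7|=1, |41-45|=4
Sum = 21
MAE = 21/7 = 3

3


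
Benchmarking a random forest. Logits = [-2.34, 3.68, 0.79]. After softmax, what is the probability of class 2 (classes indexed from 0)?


Exponentials: e^-2.34=0.0963, e^3.68=39.6464, e^0.79=2.2034
Sum = 41.9461
Softmax = [0.0023, 0.9452, 0.0525]
p[2] = 2.2034/41.9461 = 0.0525

0.0525


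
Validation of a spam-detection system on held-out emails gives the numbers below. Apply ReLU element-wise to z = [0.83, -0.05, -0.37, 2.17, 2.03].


ReLU(0.83) = max(0, 0.83) = 0.83
ReLU(-0.05) = max(0, -0.05) = 0.0
ReLU(-0.37) = max(0, -0.37) = 0.0
ReLU(2.17) = max(0, 2.17) = 2.17
ReLU(2.03) = max(0, 2.03) = 2.03
result = [0.83, 0.0, 0.0, 2.17, 2.03]

[0.83, 0.0, 0.0, 2.17, 2.03]


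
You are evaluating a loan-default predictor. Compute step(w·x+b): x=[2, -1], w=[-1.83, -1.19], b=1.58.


z = (2)·(-1.83) + (-1)·(-1.19) + 1.58
  = -0.89
step(z) = 0 (z<0)

0


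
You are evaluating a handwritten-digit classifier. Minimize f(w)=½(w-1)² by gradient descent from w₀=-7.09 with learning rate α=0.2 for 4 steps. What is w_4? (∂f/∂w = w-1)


step 1: grad = -7.09-1 = -8.09; w = -7.09 - 0.2·(-8.09) = -5.472
step 2: grad = -5.472-1 = -6.472; w = -5.472 - 0.2·(-6.472) = -4.1776
step 3: grad = -4.1776-1 = -5.1776; w = -4.1776 - 0.2·(-5.1776) = -3.14208
step 4: grad = -3.14208-1 = -4.14208; w = -3.14208 - 0.2·(-4.14208) = -2.313664

-2.313664


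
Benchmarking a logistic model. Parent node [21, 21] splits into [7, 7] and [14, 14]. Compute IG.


Parent = [21, 21], H_parent = 1
H_left = 1 (n=14), H_right = 1 (n=28)
H_children = (14/42)·1 + (28/42)·1 = 1
IG = 1 - 1 = 0.0

0.0


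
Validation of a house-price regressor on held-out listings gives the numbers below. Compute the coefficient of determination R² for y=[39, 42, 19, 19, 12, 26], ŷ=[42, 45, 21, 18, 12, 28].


ȳ = 26.1667
SS_res = Σ(y-ŷ)² = 27
SS_tot = Σ(y-ȳ)² = 718.83
R² = 1 - SS_res/SS_tot = 1 - 0.0376 = 0.9624

0.9624


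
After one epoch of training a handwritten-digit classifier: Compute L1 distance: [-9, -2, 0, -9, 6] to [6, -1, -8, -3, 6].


d = |-9-6| + |-2+ 1| + |0+ 8| + |-9+ 3| + |6-6|
  = 15 + 1 + 8 + 6 + 0
  = 30

30


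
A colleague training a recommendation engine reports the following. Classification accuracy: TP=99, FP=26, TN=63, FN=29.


Accuracy = (TP+TN)/(TP+TN+FP+FN)
= (99+63)/(217)
= 162/217 = 74.65%

74.65%


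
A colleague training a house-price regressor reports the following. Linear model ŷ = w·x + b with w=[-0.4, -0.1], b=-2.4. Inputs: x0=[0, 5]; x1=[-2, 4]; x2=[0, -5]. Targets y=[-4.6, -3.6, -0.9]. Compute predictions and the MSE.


ŷ0 = (-0.4)·(0) + (-0.1)·(5) - 2.4 = -2.9
ŷ1 = (-0.4)·(-2) + (-0.1)·(4) - 2.4 = -2.0
ŷ2 = (-0.4)·(0) + (-0.1)·(-5) - 2.4 = -1.9
errors² = [2.89, 2.56, 1.0]
MSE = 6.4500/3 = 2.15

2.15


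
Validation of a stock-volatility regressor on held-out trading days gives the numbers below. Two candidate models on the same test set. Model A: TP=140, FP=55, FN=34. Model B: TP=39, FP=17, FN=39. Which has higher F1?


Model A: P=140/195=0.7179, R=140/174=0.8046, F1=2PR/(P+R)=2TP/(2TP+FP+FN)=280/369=0.7588
Model B: P=39/56=0.6964, R=39/78=0.5, F1=2PR/(P+R)=2TP/(2TP+FP+FN)=78/134=0.5821
0.7588 > 0.5821 → Model A

Model A


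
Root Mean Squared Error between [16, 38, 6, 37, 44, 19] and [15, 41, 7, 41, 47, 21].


MSE = 40/6 = 6.6667
RMSE = √(40/6) = 2.582

2.582


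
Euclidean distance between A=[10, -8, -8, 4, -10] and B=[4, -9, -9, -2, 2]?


d = √((10-4)² + (-8+ 9)² + (-8+ 9)² + (4+ 2)² + (-10-2)²)
  = √(36 + 1 + 1 + 36 + 144)
  = √218 = 14.7648

14.7648


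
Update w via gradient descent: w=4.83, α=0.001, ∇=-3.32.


w_new = w - α·∇
= 4.83 - 0.001·-3.32
= 4.83 + 0.00332
= 4.83332

4.83332


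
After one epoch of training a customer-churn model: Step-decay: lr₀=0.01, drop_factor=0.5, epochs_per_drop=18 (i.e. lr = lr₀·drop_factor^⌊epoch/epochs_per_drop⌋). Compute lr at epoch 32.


n_drops = ⌊32/18⌋ = 1
lr = 0.01·0.5^1 = 0.01·0.5 = 0.005

0.005


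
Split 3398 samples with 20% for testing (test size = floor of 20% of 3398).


Test = ⌊3398·20/100⌋ = 679
Train = 3398 - 679 = 2719

Train: 2719, Test: 679


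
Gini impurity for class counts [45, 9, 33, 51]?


Probabilities: [45/138, 9/138, 33/138, 51/138] ≈ [0.3261, 0.0652, 0.2391, 0.3696]
Σpᵢ² = (2025 + 81 + 1089 + 2601)/138² = 5796/19044
Gini = 1 - Σpᵢ² = 1 - 5796/19044 = 0.6957

0.6957


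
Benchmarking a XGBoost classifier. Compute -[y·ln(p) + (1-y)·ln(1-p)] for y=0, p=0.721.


BCE = -[y·ln(p) + (1-y)·ln(1-p)]
= -0 - 1·ln(1-0.721)
= -ln(0.279) = 1.2765

1.2765


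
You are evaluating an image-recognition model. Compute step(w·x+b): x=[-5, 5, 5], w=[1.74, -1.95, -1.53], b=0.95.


z = (-5)·(1.74) + (5)·(-1.95) + (5)·(-1.53) + 0.95
  = -25.15
step(z) = 0 (z<0)

0


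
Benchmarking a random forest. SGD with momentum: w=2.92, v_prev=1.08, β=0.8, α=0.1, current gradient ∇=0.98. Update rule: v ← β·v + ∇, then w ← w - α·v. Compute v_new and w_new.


v_new = 0.8·1.08 + 0.98 = 0.864 + 0.98 = 1.844
w_new = 2.92 - 0.1·1.844 = 2.92 - 0.1844 = 2.7356

v_new=1.844, w_new=2.7356


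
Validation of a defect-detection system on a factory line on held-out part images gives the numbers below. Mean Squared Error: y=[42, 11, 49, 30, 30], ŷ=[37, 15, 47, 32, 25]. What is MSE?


Squared errors: (42-37)²=25, (11-15)²=16, (49-47)²=4, (30-32)²=4, (30-25)²=25
Sum = 74
MSE = 74/5 = 74/5

74/5


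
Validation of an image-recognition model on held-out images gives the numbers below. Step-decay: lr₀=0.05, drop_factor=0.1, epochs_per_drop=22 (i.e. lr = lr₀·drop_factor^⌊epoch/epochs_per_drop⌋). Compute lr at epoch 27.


n_drops = ⌊27/22⌋ = 1
lr = 0.05·0.1^1 = 0.05·0.1 = 0.005

0.005


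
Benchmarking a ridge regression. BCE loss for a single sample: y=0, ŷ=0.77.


BCE = -[y·ln(p) + (1-y)·ln(1-p)]
= -0 - 1·ln(1-0.77)
= -ln(0.23) = 1.4697

1.4697


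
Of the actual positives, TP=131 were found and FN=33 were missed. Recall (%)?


Recall = TP/(TP+FN)
= 131/(131+33)
= 131/164 = 79.88%

79.88%


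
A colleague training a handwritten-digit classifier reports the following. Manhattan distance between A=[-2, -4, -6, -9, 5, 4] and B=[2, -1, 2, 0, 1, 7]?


d = |-2-2| + |-4+ 1| + |-6-2| + |-9-0| + |5-1| + |4-7|
  = 4 + 3 + 8 + 9 + 4 + 3
  = 31

31


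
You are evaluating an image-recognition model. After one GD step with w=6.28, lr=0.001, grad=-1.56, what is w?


w_new = w - α·∇
= 6.28 - 0.001·-1.56
= 6.28 + 0.00156
= 6.28156

6.28156


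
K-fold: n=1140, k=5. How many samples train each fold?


Fold size = 1140/5 = 228
Training per fold = 1140 - 228 = 912

912


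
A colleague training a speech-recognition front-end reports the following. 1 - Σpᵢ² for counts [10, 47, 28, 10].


Probabilities: [10/95, 47/95, 28/95, 10/95] ≈ [0.1053, 0.4947, 0.2947, 0.1053]
Σpᵢ² = (100 + 2209 + 784 + 100)/95² = 3193/9025
Gini = 1 - Σpᵢ² = 1 - 3193/9025 = 0.6462

0.6462


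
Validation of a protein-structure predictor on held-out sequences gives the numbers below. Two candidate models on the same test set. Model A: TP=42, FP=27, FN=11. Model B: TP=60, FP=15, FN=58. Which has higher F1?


Model A: P=42/69=0.6087, R=42/53=0.7925, F1=2PR/(P+R)=2TP/(2TP+FP+FN)=84/122=0.6885
Model B: P=60/75=0.8, R=60/118=0.5085, F1=2PR/(P+R)=2TP/(2TP+FP+FN)=120/193=0.6218
0.6885 > 0.6218 → Model A

Model A
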